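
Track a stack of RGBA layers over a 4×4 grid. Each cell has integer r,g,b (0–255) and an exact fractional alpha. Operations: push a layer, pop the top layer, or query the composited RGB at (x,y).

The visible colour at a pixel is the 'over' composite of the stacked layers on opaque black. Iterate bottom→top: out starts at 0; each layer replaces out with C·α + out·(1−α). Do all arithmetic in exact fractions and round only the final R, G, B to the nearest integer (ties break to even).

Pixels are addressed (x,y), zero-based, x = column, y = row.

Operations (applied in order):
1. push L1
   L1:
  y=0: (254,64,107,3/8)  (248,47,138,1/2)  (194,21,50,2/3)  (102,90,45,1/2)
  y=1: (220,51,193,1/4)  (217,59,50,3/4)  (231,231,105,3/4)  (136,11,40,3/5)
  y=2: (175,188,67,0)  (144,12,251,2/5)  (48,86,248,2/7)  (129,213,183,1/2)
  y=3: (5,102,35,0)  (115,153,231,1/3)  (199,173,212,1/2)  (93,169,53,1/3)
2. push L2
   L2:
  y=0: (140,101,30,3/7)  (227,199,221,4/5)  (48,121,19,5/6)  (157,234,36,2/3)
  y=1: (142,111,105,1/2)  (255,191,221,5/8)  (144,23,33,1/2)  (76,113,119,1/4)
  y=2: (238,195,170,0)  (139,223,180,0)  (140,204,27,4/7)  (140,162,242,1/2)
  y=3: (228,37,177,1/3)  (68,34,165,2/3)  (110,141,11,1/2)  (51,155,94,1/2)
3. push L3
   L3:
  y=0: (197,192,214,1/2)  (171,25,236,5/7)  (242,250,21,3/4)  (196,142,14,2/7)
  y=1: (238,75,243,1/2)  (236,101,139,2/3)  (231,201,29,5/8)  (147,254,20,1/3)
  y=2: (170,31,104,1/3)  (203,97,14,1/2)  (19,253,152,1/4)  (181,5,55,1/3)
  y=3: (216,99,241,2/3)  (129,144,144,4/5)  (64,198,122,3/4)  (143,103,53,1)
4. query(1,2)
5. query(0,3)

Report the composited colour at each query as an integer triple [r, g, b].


(1,2) stack=L1,L2,L3; from [0,0,0]:
L1 α=2/5: [288/5, 24/5, 502/5]
L2 α=0: [288/5, 24/5, 502/5]
L3 α=1/2: [1303/10, 509/10, 286/5]
rounded: [130, 51, 57]

at x=0,y=3 over L1,L2,L3:
after L1 α=0: [0, 0, 0]
after L2 α=1/3: [76, 37/3, 59]
after L3 α=2/3: [508/3, 631/9, 541/3]
→ [169, 70, 180]


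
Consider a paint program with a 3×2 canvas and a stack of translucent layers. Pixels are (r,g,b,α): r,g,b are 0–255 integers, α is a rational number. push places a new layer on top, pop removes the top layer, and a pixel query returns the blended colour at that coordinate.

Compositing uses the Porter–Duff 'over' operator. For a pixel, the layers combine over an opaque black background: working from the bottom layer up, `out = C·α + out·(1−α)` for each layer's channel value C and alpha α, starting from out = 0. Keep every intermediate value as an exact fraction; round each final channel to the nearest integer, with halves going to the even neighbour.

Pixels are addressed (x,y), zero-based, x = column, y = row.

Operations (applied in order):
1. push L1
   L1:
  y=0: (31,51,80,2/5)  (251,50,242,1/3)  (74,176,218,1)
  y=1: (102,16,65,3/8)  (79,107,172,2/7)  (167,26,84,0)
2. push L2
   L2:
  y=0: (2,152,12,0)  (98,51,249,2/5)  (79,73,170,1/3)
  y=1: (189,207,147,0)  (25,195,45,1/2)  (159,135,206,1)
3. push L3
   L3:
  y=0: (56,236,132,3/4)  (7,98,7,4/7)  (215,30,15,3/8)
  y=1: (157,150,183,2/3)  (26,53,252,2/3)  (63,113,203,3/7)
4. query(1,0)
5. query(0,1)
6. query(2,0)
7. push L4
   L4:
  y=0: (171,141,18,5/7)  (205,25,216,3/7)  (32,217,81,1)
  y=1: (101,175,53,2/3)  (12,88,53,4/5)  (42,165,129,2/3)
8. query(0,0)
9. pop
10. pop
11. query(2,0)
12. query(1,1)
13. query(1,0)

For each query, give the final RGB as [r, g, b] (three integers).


at x=1,y=0 over L1,L2,L3:
after L1 α=1/3: [251/3, 50/3, 242/3]
after L2 α=2/5: [447/5, 152/5, 148]
after L3 α=4/7: [1481/35, 2416/35, 472/7]
rounded: [42, 69, 67]

at x=0,y=1 over L1,L2,L3:
+L1 (α=3/8) → [153/4, 6, 195/8]
+L2 (α=0) → [153/4, 6, 195/8]
+L3 (α=2/3) → [1409/12, 102, 1041/8]
→ [117, 102, 130]

at x=2,y=0 over L1,L2,L3:
after L1 α=1: [74, 176, 218]
after L2 α=1/3: [227/3, 425/3, 202]
after L3 α=3/8: [1535/12, 2395/24, 1055/8]
= [128, 100, 132]

at x=0,y=0 over L1,L2,L3,L4:
L1 α=2/5: [62/5, 102/5, 32]
L2 α=0: [62/5, 102/5, 32]
L3 α=3/4: [451/10, 1821/10, 107]
L4 α=5/7: [4726/35, 5346/35, 304/7]
→ [135, 153, 43]

(2,0) stack=L1,L2; from [0,0,0]:
L1 α=1: [74, 176, 218]
L2 α=1/3: [227/3, 425/3, 202]
→ [76, 142, 202]

at x=1,y=1 over L1,L2:
+L1 (α=2/7) → [158/7, 214/7, 344/7]
+L2 (α=1/2) → [333/14, 1579/14, 659/14]
rounded: [24, 113, 47]

(1,0) stack=L1,L2; from [0,0,0]:
after L1 α=1/3: [251/3, 50/3, 242/3]
after L2 α=2/5: [447/5, 152/5, 148]
→ [89, 30, 148]


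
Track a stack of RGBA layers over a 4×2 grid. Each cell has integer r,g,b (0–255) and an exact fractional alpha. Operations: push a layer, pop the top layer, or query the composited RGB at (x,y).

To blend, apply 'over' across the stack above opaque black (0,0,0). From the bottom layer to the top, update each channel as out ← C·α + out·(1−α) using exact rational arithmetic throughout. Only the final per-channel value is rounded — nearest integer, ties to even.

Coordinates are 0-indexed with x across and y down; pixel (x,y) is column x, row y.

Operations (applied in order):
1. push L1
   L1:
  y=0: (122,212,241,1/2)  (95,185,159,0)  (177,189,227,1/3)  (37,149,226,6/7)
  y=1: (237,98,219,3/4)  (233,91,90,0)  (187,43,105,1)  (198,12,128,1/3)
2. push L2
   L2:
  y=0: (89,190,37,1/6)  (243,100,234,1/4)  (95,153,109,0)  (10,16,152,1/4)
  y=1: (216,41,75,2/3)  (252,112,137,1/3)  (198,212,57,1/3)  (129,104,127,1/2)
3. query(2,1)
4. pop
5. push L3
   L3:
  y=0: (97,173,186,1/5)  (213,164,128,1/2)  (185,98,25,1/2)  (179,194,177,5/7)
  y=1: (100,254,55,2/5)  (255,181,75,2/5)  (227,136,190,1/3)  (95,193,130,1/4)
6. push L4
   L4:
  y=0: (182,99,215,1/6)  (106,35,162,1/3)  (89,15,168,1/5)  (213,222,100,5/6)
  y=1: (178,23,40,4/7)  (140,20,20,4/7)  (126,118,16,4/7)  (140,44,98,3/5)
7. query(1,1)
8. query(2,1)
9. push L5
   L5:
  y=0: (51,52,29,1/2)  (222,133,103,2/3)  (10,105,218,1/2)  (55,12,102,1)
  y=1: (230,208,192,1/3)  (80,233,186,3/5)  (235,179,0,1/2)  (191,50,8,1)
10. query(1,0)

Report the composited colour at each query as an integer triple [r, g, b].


at x=2,y=1 over L1,L2:
+L1 (α=1) → [187, 43, 105]
+L2 (α=1/3) → [572/3, 298/3, 89]
→ [191, 99, 89]

(1,1) stack=L1,L3,L4; from [0,0,0]:
+L1 (α=0) → [0, 0, 0]
+L3 (α=2/5) → [102, 362/5, 30]
+L4 (α=4/7) → [866/7, 1486/35, 170/7]
rounded: [124, 42, 24]

query (2,1) [L1,L3,L4] — begin 0,0,0
+L1 (α=1) → [187, 43, 105]
+L3 (α=1/3) → [601/3, 74, 400/3]
+L4 (α=4/7) → [1105/7, 694/7, 464/7]
rounded: [158, 99, 66]

at x=1,y=0 over L1,L3,L4,L5:
L1 α=0: [0, 0, 0]
L3 α=1/2: [213/2, 82, 64]
L4 α=1/3: [319/3, 199/3, 290/3]
L5 α=2/3: [1651/9, 997/9, 908/9]
= [183, 111, 101]


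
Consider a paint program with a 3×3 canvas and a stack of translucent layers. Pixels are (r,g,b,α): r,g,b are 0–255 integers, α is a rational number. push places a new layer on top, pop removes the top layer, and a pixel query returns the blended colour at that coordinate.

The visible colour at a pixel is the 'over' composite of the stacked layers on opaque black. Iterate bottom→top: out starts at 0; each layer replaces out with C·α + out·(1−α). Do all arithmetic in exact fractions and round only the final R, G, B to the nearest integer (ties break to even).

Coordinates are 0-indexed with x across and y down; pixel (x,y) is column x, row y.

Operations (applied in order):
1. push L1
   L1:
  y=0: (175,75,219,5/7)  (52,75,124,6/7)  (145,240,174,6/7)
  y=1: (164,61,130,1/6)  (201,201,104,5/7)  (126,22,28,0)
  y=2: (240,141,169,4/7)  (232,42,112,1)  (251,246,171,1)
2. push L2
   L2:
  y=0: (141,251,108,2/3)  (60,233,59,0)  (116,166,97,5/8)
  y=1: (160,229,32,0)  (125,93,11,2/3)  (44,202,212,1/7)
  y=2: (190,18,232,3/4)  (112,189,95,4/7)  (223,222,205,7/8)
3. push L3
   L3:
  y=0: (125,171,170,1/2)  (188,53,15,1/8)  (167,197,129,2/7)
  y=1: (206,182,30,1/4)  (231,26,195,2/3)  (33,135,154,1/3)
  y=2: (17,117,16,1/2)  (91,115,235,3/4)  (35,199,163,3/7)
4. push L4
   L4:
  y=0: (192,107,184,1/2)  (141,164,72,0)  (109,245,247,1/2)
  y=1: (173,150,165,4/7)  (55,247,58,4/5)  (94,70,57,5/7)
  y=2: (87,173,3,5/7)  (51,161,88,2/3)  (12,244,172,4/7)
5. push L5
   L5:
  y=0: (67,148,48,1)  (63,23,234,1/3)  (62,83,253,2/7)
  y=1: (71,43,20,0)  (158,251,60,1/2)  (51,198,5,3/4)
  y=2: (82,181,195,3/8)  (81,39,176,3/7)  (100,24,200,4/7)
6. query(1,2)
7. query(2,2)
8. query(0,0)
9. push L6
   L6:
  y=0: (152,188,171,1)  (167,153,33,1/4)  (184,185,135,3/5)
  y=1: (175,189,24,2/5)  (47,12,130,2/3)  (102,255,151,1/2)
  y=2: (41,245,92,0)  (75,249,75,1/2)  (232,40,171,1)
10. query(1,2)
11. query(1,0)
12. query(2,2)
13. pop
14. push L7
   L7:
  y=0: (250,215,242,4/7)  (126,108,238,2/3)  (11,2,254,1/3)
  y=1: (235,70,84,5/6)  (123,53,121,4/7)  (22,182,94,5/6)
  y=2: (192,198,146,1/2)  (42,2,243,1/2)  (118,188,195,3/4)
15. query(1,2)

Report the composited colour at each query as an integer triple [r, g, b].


(1,2) stack=L1,L2,L3,L4,L5; from [0,0,0]:
after L1 α=1: [232, 42, 112]
after L2 α=4/7: [1144/7, 126, 716/7]
after L3 α=3/4: [3055/28, 471/4, 5651/28]
after L4 α=2/3: [5911/84, 1759/12, 10579/84]
after L5 α=3/7: [11014/147, 2110/21, 21667/147]
= [75, 100, 147]

at x=2,y=2 over L1,L2,L3,L4,L5:
after L1 α=1: [251, 246, 171]
after L2 α=7/8: [453/2, 225, 803/4]
after L3 α=3/7: [1011/7, 1497/7, 1292/7]
after L4 α=4/7: [3369/49, 11323/49, 8692/49]
after L5 α=4/7: [29707/343, 38673/343, 65276/343]
rounded: [87, 113, 190]

at x=0,y=0 over L1,L2,L3,L4,L5:
after L1 α=5/7: [125, 375/7, 1095/7]
after L2 α=2/3: [407/3, 3889/21, 869/7]
after L3 α=1/2: [391/3, 3740/21, 2059/14]
after L4 α=1/2: [967/6, 5987/42, 4635/28]
after L5 α=1: [67, 148, 48]
→ [67, 148, 48]

(1,2) stack=L1,L2,L3,L4,L5,L6; from [0,0,0]:
+L1 (α=1) → [232, 42, 112]
+L2 (α=4/7) → [1144/7, 126, 716/7]
+L3 (α=3/4) → [3055/28, 471/4, 5651/28]
+L4 (α=2/3) → [5911/84, 1759/12, 10579/84]
+L5 (α=3/7) → [11014/147, 2110/21, 21667/147]
+L6 (α=1/2) → [22039/294, 7339/42, 16346/147]
→ [75, 175, 111]

(1,0) stack=L1,L2,L3,L4,L5,L6; from [0,0,0]:
L1 α=6/7: [312/7, 450/7, 744/7]
L2 α=0: [312/7, 450/7, 744/7]
L3 α=1/8: [125/2, 503/8, 759/8]
L4 α=0: [125/2, 503/8, 759/8]
L5 α=1/3: [188/3, 595/12, 565/4]
L6 α=1/4: [355/4, 1207/16, 1827/16]
→ [89, 75, 114]

query (2,2) [L1,L2,L3,L4,L5,L6] — begin 0,0,0
L1 α=1: [251, 246, 171]
L2 α=7/8: [453/2, 225, 803/4]
L3 α=3/7: [1011/7, 1497/7, 1292/7]
L4 α=4/7: [3369/49, 11323/49, 8692/49]
L5 α=4/7: [29707/343, 38673/343, 65276/343]
L6 α=1: [232, 40, 171]
rounded: [232, 40, 171]

query (1,2) [L1,L2,L3,L4,L5,L7] — begin 0,0,0
+L1 (α=1) → [232, 42, 112]
+L2 (α=4/7) → [1144/7, 126, 716/7]
+L3 (α=3/4) → [3055/28, 471/4, 5651/28]
+L4 (α=2/3) → [5911/84, 1759/12, 10579/84]
+L5 (α=3/7) → [11014/147, 2110/21, 21667/147]
+L7 (α=1/2) → [8594/147, 1076/21, 28694/147]
→ [58, 51, 195]


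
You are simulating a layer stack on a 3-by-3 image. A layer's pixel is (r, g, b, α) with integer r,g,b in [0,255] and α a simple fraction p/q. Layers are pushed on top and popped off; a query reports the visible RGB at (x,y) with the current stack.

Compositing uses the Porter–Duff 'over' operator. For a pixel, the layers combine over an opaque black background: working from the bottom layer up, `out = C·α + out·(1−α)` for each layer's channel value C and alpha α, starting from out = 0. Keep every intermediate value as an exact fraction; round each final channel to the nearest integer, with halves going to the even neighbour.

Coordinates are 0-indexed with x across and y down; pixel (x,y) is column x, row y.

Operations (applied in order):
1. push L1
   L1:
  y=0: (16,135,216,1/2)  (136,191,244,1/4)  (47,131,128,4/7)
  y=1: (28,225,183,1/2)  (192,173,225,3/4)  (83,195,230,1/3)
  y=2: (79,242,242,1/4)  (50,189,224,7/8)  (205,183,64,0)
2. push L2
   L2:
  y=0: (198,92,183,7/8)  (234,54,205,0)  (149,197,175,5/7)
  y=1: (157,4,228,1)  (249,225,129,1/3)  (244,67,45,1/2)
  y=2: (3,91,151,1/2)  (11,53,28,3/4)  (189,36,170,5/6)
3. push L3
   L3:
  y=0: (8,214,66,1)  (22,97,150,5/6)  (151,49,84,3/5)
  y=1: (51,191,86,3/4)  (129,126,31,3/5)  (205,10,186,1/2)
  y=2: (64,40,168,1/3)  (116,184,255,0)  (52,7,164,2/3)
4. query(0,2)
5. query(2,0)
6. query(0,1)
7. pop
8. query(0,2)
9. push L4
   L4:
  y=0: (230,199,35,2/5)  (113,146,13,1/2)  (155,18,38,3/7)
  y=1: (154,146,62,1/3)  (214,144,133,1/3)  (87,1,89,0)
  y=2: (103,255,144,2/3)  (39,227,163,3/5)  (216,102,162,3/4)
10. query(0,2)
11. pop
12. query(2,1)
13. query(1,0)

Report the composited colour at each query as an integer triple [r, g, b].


(0,2) stack=L1,L2,L3; from [0,0,0]:
L1 α=1/4: [79/4, 121/2, 121/2]
L2 α=1/2: [91/8, 303/4, 423/4]
L3 α=1/3: [347/12, 383/6, 253/2]
= [29, 64, 126]

query (2,0) [L1,L2,L3] — begin 0,0,0
L1 α=4/7: [188/7, 524/7, 512/7]
L2 α=5/7: [5591/49, 7943/49, 7149/49]
L3 α=3/5: [33379/245, 23089/245, 26646/245]
rounded: [136, 94, 109]

query (0,1) [L1,L2,L3] — begin 0,0,0
after L1 α=1/2: [14, 225/2, 183/2]
after L2 α=1: [157, 4, 228]
after L3 α=3/4: [155/2, 577/4, 243/2]
→ [78, 144, 122]

query (0,2) [L1,L2] — begin 0,0,0
+L1 (α=1/4) → [79/4, 121/2, 121/2]
+L2 (α=1/2) → [91/8, 303/4, 423/4]
rounded: [11, 76, 106]

(0,2) stack=L1,L2,L4; from [0,0,0]:
+L1 (α=1/4) → [79/4, 121/2, 121/2]
+L2 (α=1/2) → [91/8, 303/4, 423/4]
+L4 (α=2/3) → [1739/24, 781/4, 525/4]
→ [72, 195, 131]

(2,1) stack=L1,L2; from [0,0,0]:
+L1 (α=1/3) → [83/3, 65, 230/3]
+L2 (α=1/2) → [815/6, 66, 365/6]
→ [136, 66, 61]

at x=1,y=0 over L1,L2:
+L1 (α=1/4) → [34, 191/4, 61]
+L2 (α=0) → [34, 191/4, 61]
rounded: [34, 48, 61]


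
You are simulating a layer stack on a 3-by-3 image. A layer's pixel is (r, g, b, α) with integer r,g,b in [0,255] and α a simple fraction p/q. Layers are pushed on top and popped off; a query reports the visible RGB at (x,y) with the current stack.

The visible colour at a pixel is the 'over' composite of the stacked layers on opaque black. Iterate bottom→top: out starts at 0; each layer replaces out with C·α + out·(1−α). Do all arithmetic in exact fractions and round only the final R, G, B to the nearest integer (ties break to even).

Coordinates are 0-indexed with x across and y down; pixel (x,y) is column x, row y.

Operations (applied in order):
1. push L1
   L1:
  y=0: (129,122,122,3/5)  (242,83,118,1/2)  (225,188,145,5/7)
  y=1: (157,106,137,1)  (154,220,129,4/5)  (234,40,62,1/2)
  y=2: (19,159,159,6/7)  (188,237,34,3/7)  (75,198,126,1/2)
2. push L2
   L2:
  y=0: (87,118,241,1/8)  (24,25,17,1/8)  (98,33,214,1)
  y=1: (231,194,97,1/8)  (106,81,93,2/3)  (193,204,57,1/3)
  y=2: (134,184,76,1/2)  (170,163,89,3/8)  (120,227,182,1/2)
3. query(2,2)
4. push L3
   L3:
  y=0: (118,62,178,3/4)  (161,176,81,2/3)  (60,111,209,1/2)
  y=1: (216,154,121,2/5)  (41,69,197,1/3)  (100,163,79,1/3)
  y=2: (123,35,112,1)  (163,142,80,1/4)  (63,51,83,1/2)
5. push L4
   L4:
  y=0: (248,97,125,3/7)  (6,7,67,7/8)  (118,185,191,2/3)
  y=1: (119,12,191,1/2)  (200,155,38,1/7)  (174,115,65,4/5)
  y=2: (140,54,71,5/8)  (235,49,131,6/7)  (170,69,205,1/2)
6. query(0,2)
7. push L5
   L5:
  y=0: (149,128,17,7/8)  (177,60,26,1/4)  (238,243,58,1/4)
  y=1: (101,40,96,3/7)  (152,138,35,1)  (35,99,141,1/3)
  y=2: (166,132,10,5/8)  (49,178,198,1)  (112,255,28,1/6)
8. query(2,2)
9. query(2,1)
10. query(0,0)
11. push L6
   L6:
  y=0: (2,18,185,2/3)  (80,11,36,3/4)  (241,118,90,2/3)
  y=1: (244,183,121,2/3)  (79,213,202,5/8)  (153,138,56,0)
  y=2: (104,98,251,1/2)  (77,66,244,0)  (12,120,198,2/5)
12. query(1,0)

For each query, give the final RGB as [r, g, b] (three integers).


at x=2,y=2 over L1,L2:
L1 α=1/2: [75/2, 99, 63]
L2 α=1/2: [315/4, 163, 245/2]
rounded: [79, 163, 122]

query (0,2) [L1,L2,L3,L4] — begin 0,0,0
+L1 (α=6/7) → [114/7, 954/7, 954/7]
+L2 (α=1/2) → [526/7, 1121/7, 743/7]
+L3 (α=1) → [123, 35, 112]
+L4 (α=5/8) → [1069/8, 375/8, 691/8]
→ [134, 47, 86]

(2,2) stack=L1,L2,L3,L4,L5; from [0,0,0]:
after L1 α=1/2: [75/2, 99, 63]
after L2 α=1/2: [315/4, 163, 245/2]
after L3 α=1/2: [567/8, 107, 411/4]
after L4 α=1/2: [1927/16, 88, 1231/8]
after L5 α=1/6: [3809/32, 695/6, 6379/48]
rounded: [119, 116, 133]

(2,1) stack=L1,L2,L3,L4,L5; from [0,0,0]:
+L1 (α=1/2) → [117, 20, 31]
+L2 (α=1/3) → [427/3, 244/3, 119/3]
+L3 (α=1/3) → [1154/9, 977/9, 475/9]
+L4 (α=4/5) → [7418/45, 5117/45, 563/9]
+L5 (α=1/3) → [16411/135, 14689/135, 2395/27]
→ [122, 109, 89]

(0,0) stack=L1,L2,L3,L4,L5; from [0,0,0]:
L1 α=3/5: [387/5, 366/5, 366/5]
L2 α=1/8: [393/5, 394/5, 3767/40]
L3 α=3/4: [2163/20, 331/5, 25127/160]
L4 α=3/7: [5883/35, 397/5, 40127/280]
L5 α=7/8: [10597/70, 4877/40, 73447/2240]
= [151, 122, 33]

(1,0) stack=L1,L2,L3,L4,L5,L6; from [0,0,0]:
+L1 (α=1/2) → [121, 83/2, 59]
+L2 (α=1/8) → [871/8, 631/16, 215/4]
+L3 (α=2/3) → [1149/8, 6263/48, 863/12]
+L4 (α=7/8) → [1485/64, 8615/384, 6491/96]
+L5 (α=1/4) → [15783/256, 16295/512, 7323/128]
+L6 (α=3/4) → [77223/1024, 33191/2048, 21147/512]
→ [75, 16, 41]


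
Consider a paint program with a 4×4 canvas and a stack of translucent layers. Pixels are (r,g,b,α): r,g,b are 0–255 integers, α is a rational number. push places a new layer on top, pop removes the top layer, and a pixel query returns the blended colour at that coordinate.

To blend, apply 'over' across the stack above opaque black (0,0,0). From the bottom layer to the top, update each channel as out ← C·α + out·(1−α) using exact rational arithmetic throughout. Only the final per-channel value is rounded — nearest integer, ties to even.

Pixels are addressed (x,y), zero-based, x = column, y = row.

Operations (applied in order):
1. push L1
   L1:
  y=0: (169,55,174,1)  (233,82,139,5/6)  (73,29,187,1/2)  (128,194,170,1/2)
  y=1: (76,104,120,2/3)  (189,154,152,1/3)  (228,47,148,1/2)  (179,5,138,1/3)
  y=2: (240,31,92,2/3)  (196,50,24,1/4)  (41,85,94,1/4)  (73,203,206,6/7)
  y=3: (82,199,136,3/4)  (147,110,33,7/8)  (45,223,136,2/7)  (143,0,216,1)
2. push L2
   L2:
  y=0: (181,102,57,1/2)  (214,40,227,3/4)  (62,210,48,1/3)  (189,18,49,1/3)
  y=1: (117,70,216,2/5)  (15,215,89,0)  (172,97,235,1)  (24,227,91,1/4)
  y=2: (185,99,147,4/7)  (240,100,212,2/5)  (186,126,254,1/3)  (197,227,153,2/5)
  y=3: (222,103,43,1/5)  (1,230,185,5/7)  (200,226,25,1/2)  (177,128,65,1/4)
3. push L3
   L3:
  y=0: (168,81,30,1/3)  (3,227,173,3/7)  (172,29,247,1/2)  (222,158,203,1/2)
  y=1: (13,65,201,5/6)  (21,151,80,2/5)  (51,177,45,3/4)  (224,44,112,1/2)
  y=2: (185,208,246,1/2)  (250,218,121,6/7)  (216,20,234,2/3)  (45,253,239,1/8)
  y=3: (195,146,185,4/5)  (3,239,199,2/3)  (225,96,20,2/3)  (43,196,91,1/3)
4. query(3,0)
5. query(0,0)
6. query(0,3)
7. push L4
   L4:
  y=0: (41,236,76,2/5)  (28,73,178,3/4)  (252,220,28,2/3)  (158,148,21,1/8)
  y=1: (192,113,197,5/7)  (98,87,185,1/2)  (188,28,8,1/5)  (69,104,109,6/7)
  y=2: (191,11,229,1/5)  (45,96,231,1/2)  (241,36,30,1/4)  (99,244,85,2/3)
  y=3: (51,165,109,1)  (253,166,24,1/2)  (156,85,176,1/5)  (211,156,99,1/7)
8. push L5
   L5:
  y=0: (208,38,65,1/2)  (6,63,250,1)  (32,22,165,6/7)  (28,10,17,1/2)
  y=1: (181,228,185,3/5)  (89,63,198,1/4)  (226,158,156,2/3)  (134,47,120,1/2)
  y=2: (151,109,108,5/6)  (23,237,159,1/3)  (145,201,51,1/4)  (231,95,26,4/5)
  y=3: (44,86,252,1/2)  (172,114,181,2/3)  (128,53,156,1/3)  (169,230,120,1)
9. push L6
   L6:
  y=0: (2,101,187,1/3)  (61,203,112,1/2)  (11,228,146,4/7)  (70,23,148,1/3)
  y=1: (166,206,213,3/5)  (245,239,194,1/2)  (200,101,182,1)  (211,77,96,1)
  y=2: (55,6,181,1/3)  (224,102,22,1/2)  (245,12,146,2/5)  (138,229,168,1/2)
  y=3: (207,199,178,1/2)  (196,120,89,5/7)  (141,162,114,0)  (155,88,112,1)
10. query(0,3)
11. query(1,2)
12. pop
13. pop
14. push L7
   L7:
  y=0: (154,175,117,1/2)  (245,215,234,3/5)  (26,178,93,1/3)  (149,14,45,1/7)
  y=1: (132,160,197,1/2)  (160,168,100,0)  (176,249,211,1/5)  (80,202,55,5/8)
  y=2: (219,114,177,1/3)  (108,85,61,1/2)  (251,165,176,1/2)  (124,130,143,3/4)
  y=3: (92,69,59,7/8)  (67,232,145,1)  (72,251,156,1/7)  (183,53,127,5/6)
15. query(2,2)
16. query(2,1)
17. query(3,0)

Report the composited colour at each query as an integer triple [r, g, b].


(3,0) stack=L1,L2,L3; from [0,0,0]:
+L1 (α=1/2) → [64, 97, 85]
+L2 (α=1/3) → [317/3, 212/3, 73]
+L3 (α=1/2) → [983/6, 343/3, 138]
→ [164, 114, 138]

at x=0,y=0 over L1,L2,L3:
L1 α=1: [169, 55, 174]
L2 α=1/2: [175, 157/2, 231/2]
L3 α=1/3: [518/3, 238/3, 87]
→ [173, 79, 87]

(0,3) stack=L1,L2,L3; from [0,0,0]:
+L1 (α=3/4) → [123/2, 597/4, 102]
+L2 (α=1/5) → [468/5, 140, 451/5]
+L3 (α=4/5) → [4368/25, 724/5, 4151/25]
→ [175, 145, 166]

at x=0,y=3 over L1,L2,L3,L4,L5,L6:
after L1 α=3/4: [123/2, 597/4, 102]
after L2 α=1/5: [468/5, 140, 451/5]
after L3 α=4/5: [4368/25, 724/5, 4151/25]
after L4 α=1: [51, 165, 109]
after L5 α=1/2: [95/2, 251/2, 361/2]
after L6 α=1/2: [509/4, 649/4, 717/4]
rounded: [127, 162, 179]

(1,2) stack=L1,L2,L3,L4,L5,L6; from [0,0,0]:
+L1 (α=1/4) → [49, 25/2, 6]
+L2 (α=2/5) → [627/5, 95/2, 442/5]
+L3 (α=6/7) → [1161/5, 2711/14, 4072/35]
+L4 (α=1/2) → [693/5, 4055/28, 12157/70]
+L5 (α=1/3) → [1501/15, 7373/42, 17722/105]
+L6 (α=1/2) → [4861/30, 11657/84, 10016/105]
= [162, 139, 95]

at x=2,y=2 over L1,L2,L3,L4,L7:
+L1 (α=1/4) → [41/4, 85/4, 47/2]
+L2 (α=1/3) → [413/6, 337/6, 301/3]
+L3 (α=2/3) → [3005/18, 577/18, 1705/9]
+L4 (α=1/4) → [4451/24, 793/24, 1795/12]
+L7 (α=1/2) → [10475/48, 4753/48, 3907/24]
rounded: [218, 99, 163]

(2,1) stack=L1,L2,L3,L4,L7; from [0,0,0]:
L1 α=1/2: [114, 47/2, 74]
L2 α=1: [172, 97, 235]
L3 α=3/4: [325/4, 157, 185/2]
L4 α=1/5: [513/5, 656/5, 378/5]
L7 α=1/5: [2932/25, 3869/25, 2567/25]
= [117, 155, 103]

at x=3,y=0 over L1,L2,L3,L4,L7:
after L1 α=1/2: [64, 97, 85]
after L2 α=1/3: [317/3, 212/3, 73]
after L3 α=1/2: [983/6, 343/3, 138]
after L4 α=1/8: [7829/48, 2845/24, 987/8]
after L7 α=1/7: [9021/56, 2901/28, 3141/28]
= [161, 104, 112]


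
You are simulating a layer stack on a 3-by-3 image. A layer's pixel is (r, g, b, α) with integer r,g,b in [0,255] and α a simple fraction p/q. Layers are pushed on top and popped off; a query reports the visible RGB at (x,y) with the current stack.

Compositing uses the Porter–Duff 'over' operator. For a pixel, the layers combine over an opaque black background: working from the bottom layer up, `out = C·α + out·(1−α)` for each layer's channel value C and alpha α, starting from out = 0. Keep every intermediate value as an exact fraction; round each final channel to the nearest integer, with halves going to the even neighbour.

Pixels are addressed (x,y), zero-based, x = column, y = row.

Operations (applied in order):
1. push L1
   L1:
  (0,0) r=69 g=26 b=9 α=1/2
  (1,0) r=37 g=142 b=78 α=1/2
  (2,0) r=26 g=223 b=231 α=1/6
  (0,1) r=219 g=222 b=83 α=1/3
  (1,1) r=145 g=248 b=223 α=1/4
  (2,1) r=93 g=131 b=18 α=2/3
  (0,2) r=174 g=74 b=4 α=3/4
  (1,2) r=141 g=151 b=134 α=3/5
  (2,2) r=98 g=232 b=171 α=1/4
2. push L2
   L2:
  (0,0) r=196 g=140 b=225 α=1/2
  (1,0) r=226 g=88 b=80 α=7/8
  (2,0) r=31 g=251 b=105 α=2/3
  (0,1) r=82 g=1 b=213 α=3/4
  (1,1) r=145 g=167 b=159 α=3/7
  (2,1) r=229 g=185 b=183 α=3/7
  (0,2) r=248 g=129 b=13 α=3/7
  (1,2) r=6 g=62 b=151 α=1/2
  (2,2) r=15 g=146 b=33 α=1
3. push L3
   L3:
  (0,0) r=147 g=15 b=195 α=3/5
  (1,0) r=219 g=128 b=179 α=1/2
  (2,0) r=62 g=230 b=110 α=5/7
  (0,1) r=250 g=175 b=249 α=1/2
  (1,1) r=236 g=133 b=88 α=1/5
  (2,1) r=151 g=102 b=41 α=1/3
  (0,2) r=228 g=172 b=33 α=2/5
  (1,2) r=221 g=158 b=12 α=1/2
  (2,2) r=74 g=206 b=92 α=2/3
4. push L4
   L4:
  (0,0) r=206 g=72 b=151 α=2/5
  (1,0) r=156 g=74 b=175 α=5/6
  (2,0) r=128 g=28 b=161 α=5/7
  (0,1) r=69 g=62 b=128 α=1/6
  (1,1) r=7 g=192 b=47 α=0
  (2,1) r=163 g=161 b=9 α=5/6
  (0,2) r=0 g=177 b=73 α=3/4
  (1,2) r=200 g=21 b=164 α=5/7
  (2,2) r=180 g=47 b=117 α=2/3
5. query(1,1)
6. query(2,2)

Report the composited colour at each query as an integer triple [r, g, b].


(1,1) stack=L1,L2,L3,L4; from [0,0,0]:
after L1 α=1/4: [145/4, 62, 223/4]
after L2 α=3/7: [580/7, 107, 100]
after L3 α=1/5: [3972/35, 561/5, 488/5]
after L4 α=0: [3972/35, 561/5, 488/5]
rounded: [113, 112, 98]

(2,2) stack=L1,L2,L3,L4; from [0,0,0]:
L1 α=1/4: [49/2, 58, 171/4]
L2 α=1: [15, 146, 33]
L3 α=2/3: [163/3, 186, 217/3]
L4 α=2/3: [1243/9, 280/3, 919/9]
= [138, 93, 102]


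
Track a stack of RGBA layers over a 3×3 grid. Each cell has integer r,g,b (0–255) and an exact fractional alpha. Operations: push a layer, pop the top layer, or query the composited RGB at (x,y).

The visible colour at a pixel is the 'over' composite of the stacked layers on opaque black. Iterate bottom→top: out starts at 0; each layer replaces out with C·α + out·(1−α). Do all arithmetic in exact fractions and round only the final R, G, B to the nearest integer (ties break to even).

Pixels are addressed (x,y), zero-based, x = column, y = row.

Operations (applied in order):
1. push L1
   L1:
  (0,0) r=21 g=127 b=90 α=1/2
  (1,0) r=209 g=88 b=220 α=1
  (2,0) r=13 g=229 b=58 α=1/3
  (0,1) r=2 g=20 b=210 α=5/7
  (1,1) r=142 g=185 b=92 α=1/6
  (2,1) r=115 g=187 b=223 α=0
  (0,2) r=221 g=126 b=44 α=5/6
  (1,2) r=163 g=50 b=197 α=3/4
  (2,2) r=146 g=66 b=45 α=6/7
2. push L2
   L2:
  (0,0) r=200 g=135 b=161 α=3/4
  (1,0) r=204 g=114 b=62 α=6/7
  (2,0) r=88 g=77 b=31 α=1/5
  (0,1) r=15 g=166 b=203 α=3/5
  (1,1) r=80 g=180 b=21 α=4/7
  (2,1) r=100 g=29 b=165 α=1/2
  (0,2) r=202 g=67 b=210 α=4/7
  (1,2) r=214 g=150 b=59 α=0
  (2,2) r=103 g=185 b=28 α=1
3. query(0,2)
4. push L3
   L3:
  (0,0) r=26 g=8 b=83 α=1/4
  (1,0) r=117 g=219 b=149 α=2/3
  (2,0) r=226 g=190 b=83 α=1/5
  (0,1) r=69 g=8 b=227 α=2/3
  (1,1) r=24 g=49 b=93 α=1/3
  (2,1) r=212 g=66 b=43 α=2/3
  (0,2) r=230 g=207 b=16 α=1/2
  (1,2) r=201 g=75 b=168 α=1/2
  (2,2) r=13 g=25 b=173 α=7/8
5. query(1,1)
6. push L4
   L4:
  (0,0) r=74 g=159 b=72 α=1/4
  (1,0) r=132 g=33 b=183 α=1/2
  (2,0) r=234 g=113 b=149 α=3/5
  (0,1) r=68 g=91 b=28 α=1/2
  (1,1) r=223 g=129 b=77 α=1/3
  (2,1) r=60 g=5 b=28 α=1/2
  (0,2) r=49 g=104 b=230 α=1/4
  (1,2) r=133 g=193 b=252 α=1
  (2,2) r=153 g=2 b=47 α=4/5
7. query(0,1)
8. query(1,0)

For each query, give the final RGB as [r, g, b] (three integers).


query (0,2) [L1,L2] — begin 0,0,0
L1 α=5/6: [1105/6, 105, 110/3]
L2 α=4/7: [2721/14, 583/7, 950/7]
rounded: [194, 83, 136]

query (1,1) [L1,L2,L3] — begin 0,0,0
after L1 α=1/6: [71/3, 185/6, 46/3]
after L2 α=4/7: [391/7, 1625/14, 130/7]
after L3 α=1/3: [950/21, 656/7, 911/21]
→ [45, 94, 43]

at x=0,y=1 over L1,L2,L3,L4:
L1 α=5/7: [10/7, 100/7, 150]
L2 α=3/5: [67/7, 3686/35, 909/5]
L3 α=2/3: [1033/21, 4246/105, 3179/15]
L4 α=1/2: [2461/42, 13801/210, 3599/30]
= [59, 66, 120]

query (1,0) [L1,L2,L3,L4] — begin 0,0,0
+L1 (α=1) → [209, 88, 220]
+L2 (α=6/7) → [1433/7, 772/7, 592/7]
+L3 (α=2/3) → [3071/21, 3838/21, 2678/21]
+L4 (α=1/2) → [5843/42, 4531/42, 6521/42]
= [139, 108, 155]


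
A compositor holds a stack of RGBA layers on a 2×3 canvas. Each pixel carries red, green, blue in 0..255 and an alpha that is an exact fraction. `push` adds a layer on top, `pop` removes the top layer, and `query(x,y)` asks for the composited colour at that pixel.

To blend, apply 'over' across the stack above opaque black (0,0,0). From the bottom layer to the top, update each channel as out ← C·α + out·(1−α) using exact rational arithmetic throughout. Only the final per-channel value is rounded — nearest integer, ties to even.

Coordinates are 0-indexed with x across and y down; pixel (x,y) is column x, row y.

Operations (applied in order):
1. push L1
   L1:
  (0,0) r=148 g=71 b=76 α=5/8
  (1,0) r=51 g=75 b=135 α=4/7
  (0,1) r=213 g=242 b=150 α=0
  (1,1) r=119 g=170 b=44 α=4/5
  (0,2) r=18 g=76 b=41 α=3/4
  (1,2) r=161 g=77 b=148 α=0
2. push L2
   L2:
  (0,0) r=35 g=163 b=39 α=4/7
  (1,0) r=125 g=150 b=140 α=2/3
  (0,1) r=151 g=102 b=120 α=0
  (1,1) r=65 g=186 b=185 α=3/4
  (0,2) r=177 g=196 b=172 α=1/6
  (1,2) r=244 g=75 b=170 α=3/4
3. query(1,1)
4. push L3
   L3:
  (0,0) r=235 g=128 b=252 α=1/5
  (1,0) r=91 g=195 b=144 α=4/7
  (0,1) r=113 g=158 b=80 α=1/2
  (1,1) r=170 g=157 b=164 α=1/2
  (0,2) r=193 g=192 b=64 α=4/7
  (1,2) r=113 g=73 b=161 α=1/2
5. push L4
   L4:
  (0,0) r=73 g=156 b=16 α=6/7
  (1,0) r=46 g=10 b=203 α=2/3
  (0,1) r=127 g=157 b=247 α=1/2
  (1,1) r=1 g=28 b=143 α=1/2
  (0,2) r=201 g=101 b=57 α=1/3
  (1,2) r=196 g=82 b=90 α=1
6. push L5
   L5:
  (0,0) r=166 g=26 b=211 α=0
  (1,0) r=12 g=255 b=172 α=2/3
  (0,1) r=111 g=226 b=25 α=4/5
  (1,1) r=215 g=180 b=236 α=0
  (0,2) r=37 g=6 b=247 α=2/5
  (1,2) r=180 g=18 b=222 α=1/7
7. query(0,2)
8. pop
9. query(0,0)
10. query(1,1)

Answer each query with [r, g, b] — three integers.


at x=1,y=1 over L1,L2:
after L1 α=4/5: [476/5, 136, 176/5]
after L2 α=3/4: [1451/20, 347/2, 2951/20]
→ [73, 174, 148]

at x=0,y=2 over L1,L2,L3,L4,L5:
L1 α=3/4: [27/2, 57, 123/4]
L2 α=1/6: [163/4, 481/6, 1303/24]
L3 α=4/7: [511/4, 2017/14, 3351/56]
L4 α=1/3: [913/6, 908/7, 1649/28]
L5 α=2/5: [1061/10, 2808/35, 18779/140]
rounded: [106, 80, 134]

(0,0) stack=L1,L2,L3,L4; from [0,0,0]:
L1 α=5/8: [185/2, 355/8, 95/2]
L2 α=4/7: [835/14, 6281/56, 597/14]
L3 α=1/5: [663/7, 8073/70, 2958/35]
L4 α=6/7: [3729/49, 73593/490, 6318/245]
= [76, 150, 26]

at x=1,y=1 over L1,L2,L3,L4:
+L1 (α=4/5) → [476/5, 136, 176/5]
+L2 (α=3/4) → [1451/20, 347/2, 2951/20]
+L3 (α=1/2) → [4851/40, 661/4, 6231/40]
+L4 (α=1/2) → [4891/80, 773/8, 11951/80]
→ [61, 97, 149]


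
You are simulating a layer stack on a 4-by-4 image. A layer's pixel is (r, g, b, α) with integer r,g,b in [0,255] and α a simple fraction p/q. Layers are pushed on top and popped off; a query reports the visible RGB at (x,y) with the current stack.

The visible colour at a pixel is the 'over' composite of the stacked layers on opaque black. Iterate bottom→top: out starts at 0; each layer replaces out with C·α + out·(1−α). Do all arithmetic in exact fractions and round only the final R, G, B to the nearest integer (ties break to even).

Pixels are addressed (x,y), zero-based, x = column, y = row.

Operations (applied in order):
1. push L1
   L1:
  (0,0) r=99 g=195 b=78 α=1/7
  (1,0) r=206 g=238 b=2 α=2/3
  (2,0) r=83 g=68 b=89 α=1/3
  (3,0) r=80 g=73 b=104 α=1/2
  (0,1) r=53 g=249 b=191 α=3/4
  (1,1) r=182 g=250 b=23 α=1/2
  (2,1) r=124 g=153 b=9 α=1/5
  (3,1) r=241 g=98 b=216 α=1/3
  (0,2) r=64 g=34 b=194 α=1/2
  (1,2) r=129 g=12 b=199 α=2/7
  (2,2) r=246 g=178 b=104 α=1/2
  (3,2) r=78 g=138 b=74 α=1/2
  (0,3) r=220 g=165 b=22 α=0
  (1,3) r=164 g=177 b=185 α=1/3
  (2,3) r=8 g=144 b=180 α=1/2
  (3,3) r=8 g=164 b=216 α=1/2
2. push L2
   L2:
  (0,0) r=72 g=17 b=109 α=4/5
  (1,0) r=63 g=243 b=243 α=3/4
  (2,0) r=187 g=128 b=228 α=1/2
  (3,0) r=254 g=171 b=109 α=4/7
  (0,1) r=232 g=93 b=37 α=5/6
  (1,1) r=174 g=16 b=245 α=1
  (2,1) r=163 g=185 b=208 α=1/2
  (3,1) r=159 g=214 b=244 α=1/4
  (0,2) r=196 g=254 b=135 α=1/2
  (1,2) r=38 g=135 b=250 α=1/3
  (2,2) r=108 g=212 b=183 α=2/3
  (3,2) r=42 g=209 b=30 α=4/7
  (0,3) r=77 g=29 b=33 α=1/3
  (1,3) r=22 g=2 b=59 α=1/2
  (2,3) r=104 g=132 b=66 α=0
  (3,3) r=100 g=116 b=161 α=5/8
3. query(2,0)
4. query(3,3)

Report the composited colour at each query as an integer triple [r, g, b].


(2,0) stack=L1,L2; from [0,0,0]:
L1 α=1/3: [83/3, 68/3, 89/3]
L2 α=1/2: [322/3, 226/3, 773/6]
rounded: [107, 75, 129]

(3,3) stack=L1,L2; from [0,0,0]:
after L1 α=1/2: [4, 82, 108]
after L2 α=5/8: [64, 413/4, 1129/8]
→ [64, 103, 141]


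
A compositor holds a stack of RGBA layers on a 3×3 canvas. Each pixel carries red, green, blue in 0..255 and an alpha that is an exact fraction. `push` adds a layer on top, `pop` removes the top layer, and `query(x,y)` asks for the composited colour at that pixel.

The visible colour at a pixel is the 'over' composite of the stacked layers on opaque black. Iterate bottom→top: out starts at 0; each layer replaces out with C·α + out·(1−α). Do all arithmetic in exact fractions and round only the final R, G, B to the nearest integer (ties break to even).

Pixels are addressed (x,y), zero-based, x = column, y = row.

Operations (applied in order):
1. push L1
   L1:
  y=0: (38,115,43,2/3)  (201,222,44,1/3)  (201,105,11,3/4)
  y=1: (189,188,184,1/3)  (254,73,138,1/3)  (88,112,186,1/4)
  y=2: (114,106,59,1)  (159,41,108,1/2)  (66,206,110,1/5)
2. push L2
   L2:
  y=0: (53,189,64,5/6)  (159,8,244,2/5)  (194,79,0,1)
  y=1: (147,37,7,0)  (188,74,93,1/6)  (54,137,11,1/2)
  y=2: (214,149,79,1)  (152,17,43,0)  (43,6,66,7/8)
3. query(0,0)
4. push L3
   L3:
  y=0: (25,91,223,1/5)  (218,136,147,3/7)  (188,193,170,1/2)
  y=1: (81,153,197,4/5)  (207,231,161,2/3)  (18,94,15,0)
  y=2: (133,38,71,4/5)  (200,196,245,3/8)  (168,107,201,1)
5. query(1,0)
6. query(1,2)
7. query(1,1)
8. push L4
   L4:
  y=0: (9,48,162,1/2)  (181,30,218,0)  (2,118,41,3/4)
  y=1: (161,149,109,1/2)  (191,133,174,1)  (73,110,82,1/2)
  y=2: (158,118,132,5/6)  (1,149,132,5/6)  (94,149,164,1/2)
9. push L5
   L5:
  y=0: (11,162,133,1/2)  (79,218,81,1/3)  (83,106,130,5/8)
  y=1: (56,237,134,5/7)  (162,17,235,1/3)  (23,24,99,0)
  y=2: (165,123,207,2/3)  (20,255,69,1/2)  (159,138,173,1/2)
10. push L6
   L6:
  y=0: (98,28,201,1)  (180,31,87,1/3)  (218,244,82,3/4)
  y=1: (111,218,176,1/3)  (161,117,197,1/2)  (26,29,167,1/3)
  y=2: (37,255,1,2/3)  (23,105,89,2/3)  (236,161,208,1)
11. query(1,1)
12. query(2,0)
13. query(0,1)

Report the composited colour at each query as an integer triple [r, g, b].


(0,0) stack=L1,L2; from [0,0,0]:
+L1 (α=2/3) → [76/3, 230/3, 86/3]
+L2 (α=5/6) → [871/18, 3065/18, 523/9]
→ [48, 170, 58]

at x=1,y=0 over L1,L2,L3:
after L1 α=1/3: [67, 74, 44/3]
after L2 α=2/5: [519/5, 238/5, 532/5]
after L3 α=3/7: [5346/35, 2992/35, 619/5]
rounded: [153, 85, 124]

query (1,2) [L1,L2,L3] — begin 0,0,0
L1 α=1/2: [159/2, 41/2, 54]
L2 α=0: [159/2, 41/2, 54]
L3 α=3/8: [1995/16, 1381/16, 1005/8]
= [125, 86, 126]

query (1,1) [L1,L2,L3] — begin 0,0,0
L1 α=1/3: [254/3, 73/3, 46]
L2 α=1/6: [917/9, 587/18, 323/6]
L3 α=2/3: [4643/27, 8903/54, 2255/18]
= [172, 165, 125]

query (1,1) [L1,L2,L3,L4,L5,L6] — begin 0,0,0
after L1 α=1/3: [254/3, 73/3, 46]
after L2 α=1/6: [917/9, 587/18, 323/6]
after L3 α=2/3: [4643/27, 8903/54, 2255/18]
after L4 α=1: [191, 133, 174]
after L5 α=1/3: [544/3, 283/3, 583/3]
after L6 α=1/2: [1027/6, 317/3, 587/3]
→ [171, 106, 196]

(2,0) stack=L1,L2,L3,L4,L5,L6; from [0,0,0]:
after L1 α=3/4: [603/4, 315/4, 33/4]
after L2 α=1: [194, 79, 0]
after L3 α=1/2: [191, 136, 85]
after L4 α=3/4: [197/4, 245/2, 52]
after L5 α=5/8: [2251/32, 1795/16, 403/4]
after L6 α=3/4: [23179/128, 13507/64, 1387/16]
= [181, 211, 87]

at x=0,y=1 over L1,L2,L3,L4,L5,L6:
L1 α=1/3: [63, 188/3, 184/3]
L2 α=0: [63, 188/3, 184/3]
L3 α=4/5: [387/5, 2024/15, 2548/15]
L4 α=1/2: [596/5, 4259/30, 4183/30]
L5 α=5/7: [2592/35, 22034/105, 14233/105]
L6 α=1/3: [3023/35, 66958/315, 46946/315]
= [86, 213, 149]


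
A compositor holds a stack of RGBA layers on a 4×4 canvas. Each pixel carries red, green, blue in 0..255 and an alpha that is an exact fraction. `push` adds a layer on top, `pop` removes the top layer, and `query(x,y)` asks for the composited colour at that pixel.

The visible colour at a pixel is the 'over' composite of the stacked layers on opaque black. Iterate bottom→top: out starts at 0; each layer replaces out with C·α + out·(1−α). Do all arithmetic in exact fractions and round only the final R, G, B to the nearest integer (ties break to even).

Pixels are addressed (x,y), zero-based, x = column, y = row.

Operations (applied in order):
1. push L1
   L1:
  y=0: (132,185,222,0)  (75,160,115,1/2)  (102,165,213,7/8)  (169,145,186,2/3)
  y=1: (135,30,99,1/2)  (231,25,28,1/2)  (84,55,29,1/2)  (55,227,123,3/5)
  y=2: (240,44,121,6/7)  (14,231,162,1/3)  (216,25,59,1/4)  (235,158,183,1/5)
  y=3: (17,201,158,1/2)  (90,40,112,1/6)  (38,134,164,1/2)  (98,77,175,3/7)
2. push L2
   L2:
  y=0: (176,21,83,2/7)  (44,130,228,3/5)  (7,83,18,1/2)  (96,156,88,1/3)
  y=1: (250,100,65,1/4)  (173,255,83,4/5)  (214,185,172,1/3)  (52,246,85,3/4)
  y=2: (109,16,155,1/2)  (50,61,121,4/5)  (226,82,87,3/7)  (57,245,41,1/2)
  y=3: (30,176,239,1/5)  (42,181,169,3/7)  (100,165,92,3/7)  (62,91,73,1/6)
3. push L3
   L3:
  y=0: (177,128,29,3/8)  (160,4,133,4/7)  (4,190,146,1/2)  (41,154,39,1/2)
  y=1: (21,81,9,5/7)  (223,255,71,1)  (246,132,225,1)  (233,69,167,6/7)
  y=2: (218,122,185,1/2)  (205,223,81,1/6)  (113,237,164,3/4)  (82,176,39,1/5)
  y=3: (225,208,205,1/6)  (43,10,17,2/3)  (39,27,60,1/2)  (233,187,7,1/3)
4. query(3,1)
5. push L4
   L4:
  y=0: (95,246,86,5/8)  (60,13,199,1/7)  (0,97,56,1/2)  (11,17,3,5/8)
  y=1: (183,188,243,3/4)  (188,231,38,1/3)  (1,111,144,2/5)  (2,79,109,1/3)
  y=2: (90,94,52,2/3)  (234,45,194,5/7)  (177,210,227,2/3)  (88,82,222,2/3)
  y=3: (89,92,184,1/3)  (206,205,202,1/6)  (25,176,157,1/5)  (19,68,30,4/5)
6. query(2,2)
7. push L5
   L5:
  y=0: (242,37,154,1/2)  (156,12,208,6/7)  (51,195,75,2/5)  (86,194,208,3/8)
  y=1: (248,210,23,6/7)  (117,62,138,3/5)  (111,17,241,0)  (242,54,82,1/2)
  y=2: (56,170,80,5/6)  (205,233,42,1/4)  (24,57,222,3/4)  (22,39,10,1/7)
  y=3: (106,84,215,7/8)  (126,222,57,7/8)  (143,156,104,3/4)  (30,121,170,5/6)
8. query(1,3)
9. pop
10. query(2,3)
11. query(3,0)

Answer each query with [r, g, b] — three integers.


query (3,1) [L1,L2,L3] — begin 0,0,0
+L1 (α=3/5) → [33, 681/5, 369/5]
+L2 (α=3/4) → [189/4, 4371/20, 411/5]
+L3 (α=6/7) → [5781/28, 12651/140, 5421/35]
→ [206, 90, 155]

query (2,2) [L1,L2,L3,L4] — begin 0,0,0
+L1 (α=1/4) → [54, 25/4, 59/4]
+L2 (α=3/7) → [894/7, 271/7, 320/7]
+L3 (α=3/4) → [3267/28, 1312/7, 941/7]
+L4 (α=2/3) → [4393/28, 4252/21, 1373/7]
→ [157, 202, 196]

at x=1,y=3 over L1,L2,L3,L4,L5:
L1 α=1/6: [15, 20/3, 56/3]
L2 α=3/7: [186/7, 1709/21, 1745/21]
L3 α=2/3: [788/21, 2129/63, 2459/63]
L4 α=1/6: [4133/63, 11780/189, 25021/378]
L5 α=7/8: [59699/504, 152743/756, 175843/3024]
rounded: [118, 202, 58]

query (2,3) [L1,L2,L3,L4] — begin 0,0,0
+L1 (α=1/2) → [19, 67, 82]
+L2 (α=3/7) → [376/7, 109, 604/7]
+L3 (α=1/2) → [649/14, 68, 512/7]
+L4 (α=1/5) → [1473/35, 448/5, 3147/35]
= [42, 90, 90]

(3,0) stack=L1,L2,L3,L4; from [0,0,0]:
after L1 α=2/3: [338/3, 290/3, 124]
after L2 α=1/3: [964/9, 1048/9, 112]
after L3 α=1/2: [1333/18, 1217/9, 151/2]
after L4 α=5/8: [1663/48, 184/3, 483/16]
= [35, 61, 30]


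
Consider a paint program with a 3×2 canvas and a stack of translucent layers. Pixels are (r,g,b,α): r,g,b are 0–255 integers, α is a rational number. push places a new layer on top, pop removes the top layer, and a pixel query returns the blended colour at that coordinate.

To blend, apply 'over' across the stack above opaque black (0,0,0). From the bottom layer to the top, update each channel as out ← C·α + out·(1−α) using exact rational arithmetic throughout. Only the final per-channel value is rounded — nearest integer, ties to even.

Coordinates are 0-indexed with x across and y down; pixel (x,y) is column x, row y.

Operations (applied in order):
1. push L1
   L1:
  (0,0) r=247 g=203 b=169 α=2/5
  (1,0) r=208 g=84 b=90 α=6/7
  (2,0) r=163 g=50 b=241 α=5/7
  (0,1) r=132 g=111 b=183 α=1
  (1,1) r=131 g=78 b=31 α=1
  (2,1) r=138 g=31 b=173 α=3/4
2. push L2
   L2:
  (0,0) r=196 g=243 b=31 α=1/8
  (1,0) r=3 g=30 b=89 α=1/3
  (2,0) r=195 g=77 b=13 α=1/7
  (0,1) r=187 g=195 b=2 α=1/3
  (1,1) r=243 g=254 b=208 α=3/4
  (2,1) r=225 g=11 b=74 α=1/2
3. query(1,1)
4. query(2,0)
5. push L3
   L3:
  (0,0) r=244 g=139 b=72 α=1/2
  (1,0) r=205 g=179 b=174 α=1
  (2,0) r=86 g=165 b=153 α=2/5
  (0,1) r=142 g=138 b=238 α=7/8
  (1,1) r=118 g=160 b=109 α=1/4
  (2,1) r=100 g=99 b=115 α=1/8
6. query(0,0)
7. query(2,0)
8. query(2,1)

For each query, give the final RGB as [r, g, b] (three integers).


at x=1,y=1 over L1,L2:
+L1 (α=1) → [131, 78, 31]
+L2 (α=3/4) → [215, 210, 655/4]
rounded: [215, 210, 164]

at x=2,y=0 over L1,L2:
+L1 (α=5/7) → [815/7, 250/7, 1205/7]
+L2 (α=1/7) → [6255/49, 2039/49, 7321/49]
→ [128, 42, 149]

(0,0) stack=L1,L2,L3; from [0,0,0]:
after L1 α=2/5: [494/5, 406/5, 338/5]
after L2 α=1/8: [2219/20, 4057/40, 2521/40]
after L3 α=1/2: [7099/40, 9617/80, 5401/80]
= [177, 120, 68]

at x=2,y=0 over L1,L2,L3:
L1 α=5/7: [815/7, 250/7, 1205/7]
L2 α=1/7: [6255/49, 2039/49, 7321/49]
L3 α=2/5: [27193/245, 22287/245, 36957/245]
→ [111, 91, 151]

at x=2,y=1 over L1,L2,L3:
L1 α=3/4: [207/2, 93/4, 519/4]
L2 α=1/2: [657/4, 137/8, 815/8]
L3 α=1/8: [4999/32, 1751/64, 6625/64]
→ [156, 27, 104]


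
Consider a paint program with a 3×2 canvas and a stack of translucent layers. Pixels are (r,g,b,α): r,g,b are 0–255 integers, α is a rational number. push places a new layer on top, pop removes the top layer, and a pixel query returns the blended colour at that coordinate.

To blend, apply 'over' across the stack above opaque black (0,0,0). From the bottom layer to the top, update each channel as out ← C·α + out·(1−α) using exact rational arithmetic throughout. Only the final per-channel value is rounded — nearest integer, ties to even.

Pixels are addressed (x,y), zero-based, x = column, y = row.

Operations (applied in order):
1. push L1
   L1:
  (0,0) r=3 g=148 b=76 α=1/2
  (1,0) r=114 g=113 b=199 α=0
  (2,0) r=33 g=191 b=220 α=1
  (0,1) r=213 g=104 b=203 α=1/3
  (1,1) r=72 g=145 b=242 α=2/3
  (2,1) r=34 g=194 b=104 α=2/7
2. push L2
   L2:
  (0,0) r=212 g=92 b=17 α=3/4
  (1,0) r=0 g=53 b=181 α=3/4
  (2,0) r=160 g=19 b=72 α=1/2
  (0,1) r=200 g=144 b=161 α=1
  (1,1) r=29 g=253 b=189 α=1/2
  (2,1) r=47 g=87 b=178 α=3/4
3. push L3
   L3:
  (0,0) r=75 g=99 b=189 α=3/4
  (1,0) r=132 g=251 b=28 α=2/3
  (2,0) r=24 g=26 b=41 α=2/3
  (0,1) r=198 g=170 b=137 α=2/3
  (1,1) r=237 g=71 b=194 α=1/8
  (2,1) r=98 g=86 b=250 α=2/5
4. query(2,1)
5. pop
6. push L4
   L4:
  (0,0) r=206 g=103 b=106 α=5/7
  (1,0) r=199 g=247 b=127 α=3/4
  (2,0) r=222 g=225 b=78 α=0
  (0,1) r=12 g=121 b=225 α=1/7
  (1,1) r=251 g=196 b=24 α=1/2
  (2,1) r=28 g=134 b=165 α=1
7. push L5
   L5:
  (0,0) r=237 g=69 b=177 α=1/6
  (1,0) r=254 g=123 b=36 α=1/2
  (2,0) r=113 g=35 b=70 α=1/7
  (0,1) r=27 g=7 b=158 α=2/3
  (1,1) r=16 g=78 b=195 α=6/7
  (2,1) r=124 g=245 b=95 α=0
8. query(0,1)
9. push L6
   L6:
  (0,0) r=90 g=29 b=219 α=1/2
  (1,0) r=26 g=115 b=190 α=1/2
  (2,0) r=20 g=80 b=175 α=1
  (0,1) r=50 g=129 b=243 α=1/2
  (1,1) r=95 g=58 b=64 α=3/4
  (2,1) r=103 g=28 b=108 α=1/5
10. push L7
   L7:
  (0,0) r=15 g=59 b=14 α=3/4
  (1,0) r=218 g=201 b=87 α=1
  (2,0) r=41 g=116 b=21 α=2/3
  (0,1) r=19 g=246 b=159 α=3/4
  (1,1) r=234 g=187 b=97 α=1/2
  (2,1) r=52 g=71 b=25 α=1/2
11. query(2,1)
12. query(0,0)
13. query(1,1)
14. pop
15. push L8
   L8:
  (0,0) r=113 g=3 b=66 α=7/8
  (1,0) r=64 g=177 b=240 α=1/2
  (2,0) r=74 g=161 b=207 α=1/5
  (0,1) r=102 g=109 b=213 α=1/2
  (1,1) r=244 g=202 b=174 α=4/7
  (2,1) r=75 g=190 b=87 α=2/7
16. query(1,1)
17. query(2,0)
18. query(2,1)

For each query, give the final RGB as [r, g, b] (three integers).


query (2,1) [L1,L2,L3] — begin 0,0,0
L1 α=2/7: [68/7, 388/7, 208/7]
L2 α=3/4: [1055/28, 2215/28, 1973/14]
L3 α=2/5: [8653/140, 11461/140, 12919/70]
= [62, 82, 185]

at x=0,y=1 over L1,L2,L4,L5:
L1 α=1/3: [71, 104/3, 203/3]
L2 α=1: [200, 144, 161]
L4 α=1/7: [1212/7, 985/7, 1191/7]
L5 α=2/3: [530/7, 361/7, 3403/21]
rounded: [76, 52, 162]

(2,1) stack=L1,L2,L4,L5,L6,L7; from [0,0,0]:
after L1 α=2/7: [68/7, 388/7, 208/7]
after L2 α=3/4: [1055/28, 2215/28, 1973/14]
after L4 α=1: [28, 134, 165]
after L5 α=0: [28, 134, 165]
after L6 α=1/5: [43, 564/5, 768/5]
after L7 α=1/2: [95/2, 919/10, 893/10]
= [48, 92, 89]

query (0,0) [L1,L2,L4,L5,L6,L7] — begin 0,0,0
after L1 α=1/2: [3/2, 74, 38]
after L2 α=3/4: [1275/8, 175/2, 89/4]
after L4 α=5/7: [5395/28, 690/7, 1149/14]
after L5 α=1/6: [33611/168, 1311/14, 2741/28]
after L6 α=1/2: [48731/336, 1717/28, 8873/56]
after L7 α=3/4: [63851/1344, 6673/112, 11225/224]
→ [48, 60, 50]

(1,1) stack=L1,L2,L4,L5,L6,L7; from [0,0,0]:
+L1 (α=2/3) → [48, 290/3, 484/3]
+L2 (α=1/2) → [77/2, 1049/6, 1051/6]
+L4 (α=1/2) → [579/4, 2225/12, 1195/12]
+L5 (α=6/7) → [963/28, 7841/84, 15235/84]
+L6 (α=3/4) → [8943/112, 22457/336, 31363/336]
+L7 (α=1/2) → [35151/224, 85289/672, 63955/672]
→ [157, 127, 95]

query (1,1) [L1,L2,L4,L5,L6,L8] — begin 0,0,0
+L1 (α=2/3) → [48, 290/3, 484/3]
+L2 (α=1/2) → [77/2, 1049/6, 1051/6]
+L4 (α=1/2) → [579/4, 2225/12, 1195/12]
+L5 (α=6/7) → [963/28, 7841/84, 15235/84]
+L6 (α=3/4) → [8943/112, 22457/336, 31363/336]
+L8 (α=4/7) → [136141/784, 112953/784, 109315/784]
= [174, 144, 139]

query (2,0) [L1,L2,L4,L5,L6,L8] — begin 0,0,0
+L1 (α=1) → [33, 191, 220]
+L2 (α=1/2) → [193/2, 105, 146]
+L4 (α=0) → [193/2, 105, 146]
+L5 (α=1/7) → [692/7, 95, 946/7]
+L6 (α=1) → [20, 80, 175]
+L8 (α=1/5) → [154/5, 481/5, 907/5]
rounded: [31, 96, 181]

(2,1) stack=L1,L2,L4,L5,L6,L8; from [0,0,0]:
after L1 α=2/7: [68/7, 388/7, 208/7]
after L2 α=3/4: [1055/28, 2215/28, 1973/14]
after L4 α=1: [28, 134, 165]
after L5 α=0: [28, 134, 165]
after L6 α=1/5: [43, 564/5, 768/5]
after L8 α=2/7: [365/7, 944/7, 942/7]
= [52, 135, 135]
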